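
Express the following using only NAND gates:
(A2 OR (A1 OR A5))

((A2 NAND A2) NAND (((A1 NAND A1) NAND (A5 NAND A5)) NAND ((A1 NAND A1) NAND (A5 NAND A5))))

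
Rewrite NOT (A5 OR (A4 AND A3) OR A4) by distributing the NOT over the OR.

NOT A5 AND NOT (A4 AND A3) AND NOT A4
De Morgan's: NOT(OR of terms) = AND of negations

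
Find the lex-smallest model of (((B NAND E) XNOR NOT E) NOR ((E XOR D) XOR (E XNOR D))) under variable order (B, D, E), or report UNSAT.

UNSATISFIABLE - no assignment makes this expression true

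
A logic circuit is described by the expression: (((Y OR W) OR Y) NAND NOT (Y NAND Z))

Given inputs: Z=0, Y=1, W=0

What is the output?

Substituting: (((1 OR 0) OR 1) NAND NOT (1 NAND 0))
= 1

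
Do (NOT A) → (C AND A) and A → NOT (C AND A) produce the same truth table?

No, Inverse is not equivalent to original (counterexample: E=0, A=0, C=0)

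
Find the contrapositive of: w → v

Contrapositive: NOT v → NOT w
Note: A statement and its contrapositive are logically equivalent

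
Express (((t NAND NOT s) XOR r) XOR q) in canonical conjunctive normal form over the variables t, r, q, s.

(t OR r OR NOT q OR s) AND (t OR r OR NOT q OR NOT s) AND (t OR NOT r OR q OR s) AND (t OR NOT r OR q OR NOT s) AND (NOT t OR r OR q OR s) AND (NOT t OR r OR NOT q OR NOT s) AND (NOT t OR NOT r OR q OR NOT s) AND (NOT t OR NOT r OR NOT q OR s)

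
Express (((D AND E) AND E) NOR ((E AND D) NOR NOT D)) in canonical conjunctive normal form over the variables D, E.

(NOT D OR E) AND (NOT D OR NOT E)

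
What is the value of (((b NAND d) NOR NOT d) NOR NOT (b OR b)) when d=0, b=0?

Substituting: (((0 NAND 0) NOR NOT 0) NOR NOT (0 OR 0))
= 0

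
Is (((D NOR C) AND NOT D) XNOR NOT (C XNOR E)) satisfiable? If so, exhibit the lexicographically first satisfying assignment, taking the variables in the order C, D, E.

C=0, D=0, E=1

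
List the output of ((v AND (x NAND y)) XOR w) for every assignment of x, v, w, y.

x | v | w | y | Output
----------------------
0 | 0 | 0 | 0 | 0
0 | 0 | 0 | 1 | 0
0 | 0 | 1 | 0 | 1
0 | 0 | 1 | 1 | 1
0 | 1 | 0 | 0 | 1
0 | 1 | 0 | 1 | 1
0 | 1 | 1 | 0 | 0
0 | 1 | 1 | 1 | 0
1 | 0 | 0 | 0 | 0
1 | 0 | 0 | 1 | 0
1 | 0 | 1 | 0 | 1
1 | 0 | 1 | 1 | 1
1 | 1 | 0 | 0 | 1
1 | 1 | 0 | 1 | 0
1 | 1 | 1 | 0 | 0
1 | 1 | 1 | 1 | 1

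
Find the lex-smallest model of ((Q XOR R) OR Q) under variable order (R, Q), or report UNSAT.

R=0, Q=1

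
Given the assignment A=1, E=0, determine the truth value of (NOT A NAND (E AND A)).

Substituting: (NOT 1 NAND (0 AND 1))
= 1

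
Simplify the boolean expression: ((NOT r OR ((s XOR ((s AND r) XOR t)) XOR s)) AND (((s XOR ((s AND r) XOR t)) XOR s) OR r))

By distribution ((E OR v) AND (E OR NOT v) = E) then XOR self-cancellation ((E XOR v) XOR v = E):
= ((s AND r) XOR t)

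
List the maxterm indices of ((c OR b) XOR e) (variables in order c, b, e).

ΠM(0, 3, 5, 7) = (c OR b OR e) AND (c OR NOT b OR NOT e) AND (NOT c OR b OR NOT e) AND (NOT c OR NOT b OR NOT e)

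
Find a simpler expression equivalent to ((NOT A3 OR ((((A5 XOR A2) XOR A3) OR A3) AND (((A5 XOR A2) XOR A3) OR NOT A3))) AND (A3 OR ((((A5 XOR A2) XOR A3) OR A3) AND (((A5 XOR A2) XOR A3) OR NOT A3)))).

By distribution ((E OR v) AND (E OR NOT v) = E) then distribution ((E OR v) AND (E OR NOT v) = E):
= ((A5 XOR A2) XOR A3)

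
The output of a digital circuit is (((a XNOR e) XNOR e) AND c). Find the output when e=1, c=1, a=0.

Substituting: (((0 XNOR 1) XNOR 1) AND 1)
= 0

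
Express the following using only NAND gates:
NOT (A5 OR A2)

(((A5 NAND A5) NAND (A2 NAND A2)) NAND ((A5 NAND A5) NAND (A2 NAND A2)))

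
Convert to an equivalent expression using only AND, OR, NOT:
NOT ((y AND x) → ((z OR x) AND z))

(y AND x) AND NOT ((z OR x) AND z)
(Negated implication: NOT(A → B) = A AND NOT B)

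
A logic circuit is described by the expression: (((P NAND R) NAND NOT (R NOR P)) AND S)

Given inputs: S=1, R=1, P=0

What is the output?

Substituting: (((0 NAND 1) NAND NOT (1 NOR 0)) AND 1)
= 0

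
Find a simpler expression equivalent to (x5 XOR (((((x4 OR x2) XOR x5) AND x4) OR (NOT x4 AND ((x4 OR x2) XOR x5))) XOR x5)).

By XOR self-cancellation ((E XOR v) XOR v = E) then distribution ((E AND v) OR (E AND NOT v) = E):
= ((x4 OR x2) XOR x5)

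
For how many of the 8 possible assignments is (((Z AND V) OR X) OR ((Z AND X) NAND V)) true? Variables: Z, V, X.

Satisfying assignments: (0,0,0), (0,0,1), (0,1,0), (0,1,1), (1,0,0), (1,0,1), (1,1,0), (1,1,1)
Count: 8 out of 8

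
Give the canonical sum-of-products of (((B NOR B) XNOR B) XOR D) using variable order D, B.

Σm(2, 3) = (D AND NOT B) OR (D AND B)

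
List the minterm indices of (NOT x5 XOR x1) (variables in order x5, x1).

Σm(0, 3) = (NOT x5 AND NOT x1) OR (x5 AND x1)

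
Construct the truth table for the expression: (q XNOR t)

t | q | Output
--------------
0 | 0 | 1
0 | 1 | 0
1 | 0 | 0
1 | 1 | 1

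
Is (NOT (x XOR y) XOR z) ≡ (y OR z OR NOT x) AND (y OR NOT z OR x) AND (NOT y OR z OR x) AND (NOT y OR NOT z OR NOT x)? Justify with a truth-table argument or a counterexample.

Yes, they are equivalent — the two output columns agree on all 8 assignments:
y | z | x | Expression 1 | Expression 2
---------------------------------------
0 | 0 | 0 | 1 | 1
0 | 0 | 1 | 0 | 0
0 | 1 | 0 | 0 | 0
0 | 1 | 1 | 1 | 1
1 | 0 | 0 | 0 | 0
1 | 0 | 1 | 1 | 1
1 | 1 | 0 | 1 | 1
1 | 1 | 1 | 0 | 0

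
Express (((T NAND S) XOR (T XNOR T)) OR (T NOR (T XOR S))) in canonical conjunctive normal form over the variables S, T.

(S OR NOT T) AND (NOT S OR T)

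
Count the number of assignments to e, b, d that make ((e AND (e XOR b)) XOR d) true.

Satisfying assignments: (0,0,1), (0,1,1), (1,0,0), (1,1,1)
Count: 4 out of 8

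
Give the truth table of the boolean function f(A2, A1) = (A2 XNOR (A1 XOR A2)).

A2 | A1 | Output
----------------
0 | 0 | 1
0 | 1 | 0
1 | 0 | 1
1 | 1 | 0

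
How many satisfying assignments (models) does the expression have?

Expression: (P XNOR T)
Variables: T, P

Satisfying assignments: (0,0), (1,1)
Count: 2 out of 4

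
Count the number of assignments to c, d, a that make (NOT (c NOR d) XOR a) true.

Satisfying assignments: (0,0,1), (0,1,0), (1,0,0), (1,1,0)
Count: 4 out of 8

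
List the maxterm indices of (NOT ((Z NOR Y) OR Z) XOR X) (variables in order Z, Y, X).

ΠM(0, 3, 4, 6) = (Z OR Y OR X) AND (Z OR NOT Y OR NOT X) AND (NOT Z OR Y OR X) AND (NOT Z OR NOT Y OR X)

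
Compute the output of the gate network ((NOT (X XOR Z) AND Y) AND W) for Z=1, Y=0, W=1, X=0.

Substituting: ((NOT (0 XOR 1) AND 0) AND 1)
= 0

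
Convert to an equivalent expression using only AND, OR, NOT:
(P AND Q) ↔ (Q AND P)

((P AND Q) AND (Q AND P)) OR (NOT (P AND Q) AND NOT (Q AND P))
(Biconditional = both true or both false)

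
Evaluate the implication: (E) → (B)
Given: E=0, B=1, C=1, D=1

Antecedent (E) = 0; consequent (B) = 1.
0 → 1 = 1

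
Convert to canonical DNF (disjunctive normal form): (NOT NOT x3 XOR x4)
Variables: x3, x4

(NOT x3 AND x4) OR (x3 AND NOT x4)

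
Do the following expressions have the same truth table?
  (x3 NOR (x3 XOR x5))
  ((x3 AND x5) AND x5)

No. Counterexample: with x3=0, x5=0, Expression 1 = 1 but Expression 2 = 0.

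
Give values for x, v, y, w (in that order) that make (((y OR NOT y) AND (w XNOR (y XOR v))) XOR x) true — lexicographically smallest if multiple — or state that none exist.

x=0, v=0, y=0, w=0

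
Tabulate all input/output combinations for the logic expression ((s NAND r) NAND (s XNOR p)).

r | p | s | Output
------------------
0 | 0 | 0 | 0
0 | 0 | 1 | 1
0 | 1 | 0 | 1
0 | 1 | 1 | 0
1 | 0 | 0 | 0
1 | 0 | 1 | 1
1 | 1 | 0 | 1
1 | 1 | 1 | 1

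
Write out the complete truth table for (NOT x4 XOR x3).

x4 | x3 | Output
----------------
0 | 0 | 1
0 | 1 | 0
1 | 0 | 0
1 | 1 | 1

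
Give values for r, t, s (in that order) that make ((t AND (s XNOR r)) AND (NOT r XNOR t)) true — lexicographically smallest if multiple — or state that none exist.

r=0, t=1, s=0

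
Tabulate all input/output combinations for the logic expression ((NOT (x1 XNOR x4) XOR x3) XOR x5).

x1 | x3 | x4 | x5 | Output
--------------------------
0 | 0 | 0 | 0 | 0
0 | 0 | 0 | 1 | 1
0 | 0 | 1 | 0 | 1
0 | 0 | 1 | 1 | 0
0 | 1 | 0 | 0 | 1
0 | 1 | 0 | 1 | 0
0 | 1 | 1 | 0 | 0
0 | 1 | 1 | 1 | 1
1 | 0 | 0 | 0 | 1
1 | 0 | 0 | 1 | 0
1 | 0 | 1 | 0 | 0
1 | 0 | 1 | 1 | 1
1 | 1 | 0 | 0 | 0
1 | 1 | 0 | 1 | 1
1 | 1 | 1 | 0 | 1
1 | 1 | 1 | 1 | 0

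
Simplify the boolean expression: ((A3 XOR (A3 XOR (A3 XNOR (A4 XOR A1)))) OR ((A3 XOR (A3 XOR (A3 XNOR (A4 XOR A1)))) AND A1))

By absorption (E OR (E AND v) = E) then XOR self-cancellation ((E XOR v) XOR v = E):
= (A3 XNOR (A4 XOR A1))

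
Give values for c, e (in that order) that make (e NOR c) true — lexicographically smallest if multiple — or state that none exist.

c=0, e=0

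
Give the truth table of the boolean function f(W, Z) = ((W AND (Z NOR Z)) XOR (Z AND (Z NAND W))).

W | Z | Output
--------------
0 | 0 | 0
0 | 1 | 1
1 | 0 | 1
1 | 1 | 0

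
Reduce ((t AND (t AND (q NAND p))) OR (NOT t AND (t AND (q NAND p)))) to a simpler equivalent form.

By distribution ((E AND v) OR (E AND NOT v) = E):
= (t AND (q NAND p))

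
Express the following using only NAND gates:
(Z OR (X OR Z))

((Z NAND Z) NAND (((X NAND X) NAND (Z NAND Z)) NAND ((X NAND X) NAND (Z NAND Z))))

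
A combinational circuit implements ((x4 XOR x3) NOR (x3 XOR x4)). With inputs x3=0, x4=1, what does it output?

Substituting: ((1 XOR 0) NOR (0 XOR 1))
= 0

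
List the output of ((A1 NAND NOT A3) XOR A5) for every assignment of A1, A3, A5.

A1 | A3 | A5 | Output
---------------------
0 | 0 | 0 | 1
0 | 0 | 1 | 0
0 | 1 | 0 | 1
0 | 1 | 1 | 0
1 | 0 | 0 | 0
1 | 0 | 1 | 1
1 | 1 | 0 | 1
1 | 1 | 1 | 0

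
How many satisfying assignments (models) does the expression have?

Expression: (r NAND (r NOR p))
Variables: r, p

Satisfying assignments: (0,0), (0,1), (1,0), (1,1)
Count: 4 out of 4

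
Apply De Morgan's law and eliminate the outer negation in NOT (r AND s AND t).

NOT r OR NOT s OR NOT t
De Morgan's: NOT(AND of terms) = OR of negations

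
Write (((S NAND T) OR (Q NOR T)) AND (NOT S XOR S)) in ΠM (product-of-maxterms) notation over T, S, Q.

ΠM(6, 7) = (NOT T OR NOT S OR Q) AND (NOT T OR NOT S OR NOT Q)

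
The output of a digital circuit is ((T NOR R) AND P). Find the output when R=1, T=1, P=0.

Substituting: ((1 NOR 1) AND 0)
= 0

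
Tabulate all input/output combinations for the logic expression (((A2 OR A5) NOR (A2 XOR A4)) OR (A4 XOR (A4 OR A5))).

A4 | A5 | A2 | Output
---------------------
0 | 0 | 0 | 1
0 | 0 | 1 | 0
0 | 1 | 0 | 1
0 | 1 | 1 | 1
1 | 0 | 0 | 0
1 | 0 | 1 | 0
1 | 1 | 0 | 0
1 | 1 | 1 | 0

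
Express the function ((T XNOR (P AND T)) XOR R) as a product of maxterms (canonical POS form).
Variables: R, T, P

ΠM(2, 4, 5, 7) = (R OR NOT T OR P) AND (NOT R OR T OR P) AND (NOT R OR T OR NOT P) AND (NOT R OR NOT T OR NOT P)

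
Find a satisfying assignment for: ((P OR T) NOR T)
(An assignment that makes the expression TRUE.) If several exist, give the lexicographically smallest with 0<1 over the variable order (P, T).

P=0, T=0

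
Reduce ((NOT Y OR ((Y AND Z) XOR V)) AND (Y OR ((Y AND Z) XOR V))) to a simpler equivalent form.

By distribution ((E OR v) AND (E OR NOT v) = E):
= ((Y AND Z) XOR V)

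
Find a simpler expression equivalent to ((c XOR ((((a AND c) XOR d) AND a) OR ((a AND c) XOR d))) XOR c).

By XOR self-cancellation ((E XOR v) XOR v = E) then absorption (E OR (E AND v) = E):
= ((a AND c) XOR d)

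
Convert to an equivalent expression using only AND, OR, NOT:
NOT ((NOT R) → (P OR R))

(NOT R) AND NOT (P OR R)
(Negated implication: NOT(A → B) = A AND NOT B)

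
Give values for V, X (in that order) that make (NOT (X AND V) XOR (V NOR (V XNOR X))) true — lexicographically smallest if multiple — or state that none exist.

V=0, X=0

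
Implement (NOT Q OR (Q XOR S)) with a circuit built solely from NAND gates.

(((Q NAND Q) NAND (Q NAND Q)) NAND (((Q NAND (Q NAND S)) NAND (S NAND (Q NAND S))) NAND ((Q NAND (Q NAND S)) NAND (S NAND (Q NAND S)))))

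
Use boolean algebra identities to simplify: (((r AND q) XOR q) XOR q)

By XOR self-cancellation ((E XOR v) XOR v = E):
= (r AND q)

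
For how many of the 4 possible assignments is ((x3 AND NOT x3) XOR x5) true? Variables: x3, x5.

Satisfying assignments: (0,1), (1,1)
Count: 2 out of 4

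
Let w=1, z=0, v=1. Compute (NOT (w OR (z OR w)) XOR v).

Substituting: (NOT (1 OR (0 OR 1)) XOR 1)
= 1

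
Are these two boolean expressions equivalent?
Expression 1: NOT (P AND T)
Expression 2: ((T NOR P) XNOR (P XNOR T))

Yes, they are equivalent — the two output columns agree on all 4 assignments:
P | T | Expression 1 | Expression 2
-----------------------------------
0 | 0 | 1 | 1
0 | 1 | 1 | 1
1 | 0 | 1 | 1
1 | 1 | 0 | 0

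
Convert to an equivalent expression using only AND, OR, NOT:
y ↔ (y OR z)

(y AND (y OR z)) OR (NOT y AND NOT (y OR z))
(Biconditional = both true or both false)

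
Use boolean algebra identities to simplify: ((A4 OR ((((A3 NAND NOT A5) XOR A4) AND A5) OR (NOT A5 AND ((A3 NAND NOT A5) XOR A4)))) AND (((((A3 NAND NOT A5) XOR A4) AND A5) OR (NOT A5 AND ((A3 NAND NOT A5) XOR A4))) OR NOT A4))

By distribution ((E OR v) AND (E OR NOT v) = E) then distribution ((E AND v) OR (E AND NOT v) = E):
= ((A3 NAND NOT A5) XOR A4)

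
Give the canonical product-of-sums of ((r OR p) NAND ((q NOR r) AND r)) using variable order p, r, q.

ΠM() = TRUE (no maxterms)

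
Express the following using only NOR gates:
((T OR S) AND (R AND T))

((((T NOR S) NOR (T NOR S)) NOR ((T NOR S) NOR (T NOR S))) NOR (((R NOR R) NOR (T NOR T)) NOR ((R NOR R) NOR (T NOR T))))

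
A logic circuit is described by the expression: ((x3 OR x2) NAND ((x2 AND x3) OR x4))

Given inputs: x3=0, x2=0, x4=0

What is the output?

Substituting: ((0 OR 0) NAND ((0 AND 0) OR 0))
= 1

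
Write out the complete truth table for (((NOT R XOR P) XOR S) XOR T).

P | R | S | T | Output
----------------------
0 | 0 | 0 | 0 | 1
0 | 0 | 0 | 1 | 0
0 | 0 | 1 | 0 | 0
0 | 0 | 1 | 1 | 1
0 | 1 | 0 | 0 | 0
0 | 1 | 0 | 1 | 1
0 | 1 | 1 | 0 | 1
0 | 1 | 1 | 1 | 0
1 | 0 | 0 | 0 | 0
1 | 0 | 0 | 1 | 1
1 | 0 | 1 | 0 | 1
1 | 0 | 1 | 1 | 0
1 | 1 | 0 | 0 | 1
1 | 1 | 0 | 1 | 0
1 | 1 | 1 | 0 | 0
1 | 1 | 1 | 1 | 1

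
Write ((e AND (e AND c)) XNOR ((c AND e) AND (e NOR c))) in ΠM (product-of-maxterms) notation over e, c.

ΠM(3) = (NOT e OR NOT c)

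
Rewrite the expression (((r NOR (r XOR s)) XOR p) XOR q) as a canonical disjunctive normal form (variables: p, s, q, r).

(NOT p AND NOT s AND NOT q AND NOT r) OR (NOT p AND NOT s AND q AND r) OR (NOT p AND s AND q AND NOT r) OR (NOT p AND s AND q AND r) OR (p AND NOT s AND NOT q AND r) OR (p AND NOT s AND q AND NOT r) OR (p AND s AND NOT q AND NOT r) OR (p AND s AND NOT q AND r)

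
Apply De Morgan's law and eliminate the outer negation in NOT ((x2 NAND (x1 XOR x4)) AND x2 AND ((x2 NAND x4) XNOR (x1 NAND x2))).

NOT (x2 NAND (x1 XOR x4)) OR NOT x2 OR NOT ((x2 NAND x4) XNOR (x1 NAND x2))
De Morgan's: NOT(AND of terms) = OR of negations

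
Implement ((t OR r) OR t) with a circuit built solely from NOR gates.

((((t NOR r) NOR (t NOR r)) NOR t) NOR (((t NOR r) NOR (t NOR r)) NOR t))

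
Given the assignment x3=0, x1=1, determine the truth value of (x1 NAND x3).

Substituting: (1 NAND 0)
= 1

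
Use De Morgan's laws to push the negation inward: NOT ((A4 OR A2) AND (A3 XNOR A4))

NOT (A4 OR A2) OR NOT (A3 XNOR A4)
De Morgan's: NOT(AND of terms) = OR of negations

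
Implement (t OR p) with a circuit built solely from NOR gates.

((t NOR p) NOR (t NOR p))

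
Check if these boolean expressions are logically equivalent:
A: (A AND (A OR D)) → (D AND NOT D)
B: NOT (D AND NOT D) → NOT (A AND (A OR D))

Yes, Contrapositive is always equivalent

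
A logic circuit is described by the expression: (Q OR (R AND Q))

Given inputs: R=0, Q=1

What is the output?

Substituting: (1 OR (0 AND 1))
= 1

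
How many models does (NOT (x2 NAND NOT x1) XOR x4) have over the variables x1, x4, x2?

Satisfying assignments: (0,0,1), (0,1,0), (1,1,0), (1,1,1)
Count: 4 out of 8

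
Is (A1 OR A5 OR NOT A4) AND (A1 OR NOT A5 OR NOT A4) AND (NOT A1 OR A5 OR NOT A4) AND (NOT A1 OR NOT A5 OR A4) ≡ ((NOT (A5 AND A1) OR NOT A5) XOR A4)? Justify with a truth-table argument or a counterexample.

Yes, they are equivalent — the two output columns agree on all 8 assignments:
A1 | A5 | A4 | Expression 1 | Expression 2
------------------------------------------
0 | 0 | 0 | 1 | 1
0 | 0 | 1 | 0 | 0
0 | 1 | 0 | 1 | 1
0 | 1 | 1 | 0 | 0
1 | 0 | 0 | 1 | 1
1 | 0 | 1 | 0 | 0
1 | 1 | 0 | 0 | 0
1 | 1 | 1 | 1 | 1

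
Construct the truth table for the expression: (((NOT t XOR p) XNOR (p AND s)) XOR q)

s | q | p | t | Output
----------------------
0 | 0 | 0 | 0 | 0
0 | 0 | 0 | 1 | 1
0 | 0 | 1 | 0 | 1
0 | 0 | 1 | 1 | 0
0 | 1 | 0 | 0 | 1
0 | 1 | 0 | 1 | 0
0 | 1 | 1 | 0 | 0
0 | 1 | 1 | 1 | 1
1 | 0 | 0 | 0 | 0
1 | 0 | 0 | 1 | 1
1 | 0 | 1 | 0 | 0
1 | 0 | 1 | 1 | 1
1 | 1 | 0 | 0 | 1
1 | 1 | 0 | 1 | 0
1 | 1 | 1 | 0 | 1
1 | 1 | 1 | 1 | 0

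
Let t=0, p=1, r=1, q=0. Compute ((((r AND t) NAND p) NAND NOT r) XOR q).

Substituting: ((((1 AND 0) NAND 1) NAND NOT 1) XOR 0)
= 1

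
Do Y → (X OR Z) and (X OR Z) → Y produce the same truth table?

No, Converse is not equivalent to original (counterexample: X=0, Z=0, Y=1)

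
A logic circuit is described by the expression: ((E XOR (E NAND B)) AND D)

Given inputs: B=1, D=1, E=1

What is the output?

Substituting: ((1 XOR (1 NAND 1)) AND 1)
= 1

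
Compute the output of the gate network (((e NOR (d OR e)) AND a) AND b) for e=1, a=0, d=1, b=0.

Substituting: (((1 NOR (1 OR 1)) AND 0) AND 0)
= 0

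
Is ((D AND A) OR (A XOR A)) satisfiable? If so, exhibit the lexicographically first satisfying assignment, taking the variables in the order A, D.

A=1, D=1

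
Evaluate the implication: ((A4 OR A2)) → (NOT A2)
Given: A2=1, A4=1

Antecedent ((A4 OR A2)) = 1; consequent (NOT A2) = 0.
1 → 0 = 0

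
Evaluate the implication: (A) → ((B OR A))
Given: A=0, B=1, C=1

Antecedent (A) = 0; consequent ((B OR A)) = 1.
0 → 1 = 1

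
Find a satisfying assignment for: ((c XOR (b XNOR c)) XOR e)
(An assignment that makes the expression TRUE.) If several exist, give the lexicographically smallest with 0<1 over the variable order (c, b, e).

c=0, b=0, e=0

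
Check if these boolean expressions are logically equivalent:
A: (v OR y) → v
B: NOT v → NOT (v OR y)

Yes, Contrapositive is always equivalent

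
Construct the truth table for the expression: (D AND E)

D | E | Output
--------------
0 | 0 | 0
0 | 1 | 0
1 | 0 | 0
1 | 1 | 1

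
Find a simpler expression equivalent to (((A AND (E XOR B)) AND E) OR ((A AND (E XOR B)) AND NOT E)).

By distribution ((E AND v) OR (E AND NOT v) = E):
= (A AND (E XOR B))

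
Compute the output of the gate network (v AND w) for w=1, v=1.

Substituting: (1 AND 1)
= 1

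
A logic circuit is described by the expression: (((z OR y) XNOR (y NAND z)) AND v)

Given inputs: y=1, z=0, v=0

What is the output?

Substituting: (((0 OR 1) XNOR (1 NAND 0)) AND 0)
= 0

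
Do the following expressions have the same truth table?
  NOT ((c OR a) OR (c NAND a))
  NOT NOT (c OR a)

No. Counterexample: with a=0, c=1, Expression 1 = 0 but Expression 2 = 1.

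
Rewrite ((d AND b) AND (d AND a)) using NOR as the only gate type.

((((d NOR d) NOR (b NOR b)) NOR ((d NOR d) NOR (b NOR b))) NOR (((d NOR d) NOR (a NOR a)) NOR ((d NOR d) NOR (a NOR a))))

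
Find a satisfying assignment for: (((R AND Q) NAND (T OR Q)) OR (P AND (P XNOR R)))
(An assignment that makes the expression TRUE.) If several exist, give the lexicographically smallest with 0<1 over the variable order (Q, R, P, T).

Q=0, R=0, P=0, T=0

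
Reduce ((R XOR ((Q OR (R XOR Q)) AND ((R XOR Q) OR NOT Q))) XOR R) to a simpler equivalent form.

By XOR self-cancellation ((E XOR v) XOR v = E) then distribution ((E OR v) AND (E OR NOT v) = E):
= (R XOR Q)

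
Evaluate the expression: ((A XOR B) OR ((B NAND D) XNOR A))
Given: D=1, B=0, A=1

Substituting: ((1 XOR 0) OR ((0 NAND 1) XNOR 1))
= 1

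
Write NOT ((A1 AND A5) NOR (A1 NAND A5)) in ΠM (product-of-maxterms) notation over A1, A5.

ΠM() = TRUE (no maxterms)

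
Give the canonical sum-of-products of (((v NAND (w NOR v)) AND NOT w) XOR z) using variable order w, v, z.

Σm(0, 2, 5, 7) = (NOT w AND NOT v AND NOT z) OR (NOT w AND v AND NOT z) OR (w AND NOT v AND z) OR (w AND v AND z)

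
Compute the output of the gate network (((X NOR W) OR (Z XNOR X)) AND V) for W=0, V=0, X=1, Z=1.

Substituting: (((1 NOR 0) OR (1 XNOR 1)) AND 0)
= 0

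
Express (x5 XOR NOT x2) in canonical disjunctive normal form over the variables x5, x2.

(NOT x5 AND NOT x2) OR (x5 AND x2)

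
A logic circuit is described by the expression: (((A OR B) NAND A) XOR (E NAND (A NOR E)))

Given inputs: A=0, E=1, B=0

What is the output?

Substituting: (((0 OR 0) NAND 0) XOR (1 NAND (0 NOR 1)))
= 0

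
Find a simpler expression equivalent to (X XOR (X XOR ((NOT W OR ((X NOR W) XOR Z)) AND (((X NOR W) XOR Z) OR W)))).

By XOR self-cancellation ((E XOR v) XOR v = E) then distribution ((E OR v) AND (E OR NOT v) = E):
= ((X NOR W) XOR Z)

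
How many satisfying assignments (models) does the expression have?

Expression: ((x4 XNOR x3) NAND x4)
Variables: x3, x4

Satisfying assignments: (0,0), (0,1), (1,0)
Count: 3 out of 4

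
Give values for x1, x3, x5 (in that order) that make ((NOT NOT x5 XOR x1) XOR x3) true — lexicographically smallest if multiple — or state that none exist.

x1=0, x3=0, x5=1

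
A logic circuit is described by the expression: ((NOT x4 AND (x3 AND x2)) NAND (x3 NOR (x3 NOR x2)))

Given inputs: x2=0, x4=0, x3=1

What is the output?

Substituting: ((NOT 0 AND (1 AND 0)) NAND (1 NOR (1 NOR 0)))
= 1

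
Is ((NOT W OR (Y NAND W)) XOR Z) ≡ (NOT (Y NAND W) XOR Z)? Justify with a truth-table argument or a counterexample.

No. Counterexample: with W=0, Z=0, Y=0, Expression 1 = 1 but Expression 2 = 0.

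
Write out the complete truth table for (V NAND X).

X | V | Output
--------------
0 | 0 | 1
0 | 1 | 1
1 | 0 | 1
1 | 1 | 0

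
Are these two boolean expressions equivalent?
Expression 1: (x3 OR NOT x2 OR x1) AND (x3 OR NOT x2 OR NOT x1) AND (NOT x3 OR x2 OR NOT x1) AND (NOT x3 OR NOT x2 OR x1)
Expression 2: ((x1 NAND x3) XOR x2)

Yes, they are equivalent — the two output columns agree on all 8 assignments:
x3 | x2 | x1 | Expression 1 | Expression 2
------------------------------------------
0 | 0 | 0 | 1 | 1
0 | 0 | 1 | 1 | 1
0 | 1 | 0 | 0 | 0
0 | 1 | 1 | 0 | 0
1 | 0 | 0 | 1 | 1
1 | 0 | 1 | 0 | 0
1 | 1 | 0 | 0 | 0
1 | 1 | 1 | 1 | 1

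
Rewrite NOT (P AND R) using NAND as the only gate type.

(((P NAND R) NAND (P NAND R)) NAND ((P NAND R) NAND (P NAND R)))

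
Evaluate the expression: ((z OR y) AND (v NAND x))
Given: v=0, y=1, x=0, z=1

Substituting: ((1 OR 1) AND (0 NAND 0))
= 1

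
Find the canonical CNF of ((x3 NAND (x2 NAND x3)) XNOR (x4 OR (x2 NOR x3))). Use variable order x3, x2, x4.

(x3 OR NOT x2 OR x4) AND (NOT x3 OR x2 OR NOT x4) AND (NOT x3 OR NOT x2 OR x4)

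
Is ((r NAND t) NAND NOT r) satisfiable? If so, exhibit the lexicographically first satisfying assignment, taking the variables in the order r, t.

r=1, t=0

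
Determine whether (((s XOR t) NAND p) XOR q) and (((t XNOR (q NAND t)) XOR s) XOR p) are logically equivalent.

No. Counterexample: with t=0, q=0, s=0, p=0, Expression 1 = 1 but Expression 2 = 0.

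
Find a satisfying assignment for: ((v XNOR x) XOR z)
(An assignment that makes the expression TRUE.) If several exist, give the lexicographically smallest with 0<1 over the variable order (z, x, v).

z=0, x=0, v=0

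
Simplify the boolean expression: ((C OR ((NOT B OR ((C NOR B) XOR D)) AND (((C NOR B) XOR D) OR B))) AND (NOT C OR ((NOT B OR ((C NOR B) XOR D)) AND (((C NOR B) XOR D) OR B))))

By distribution ((E OR v) AND (E OR NOT v) = E) then distribution ((E OR v) AND (E OR NOT v) = E):
= ((C NOR B) XOR D)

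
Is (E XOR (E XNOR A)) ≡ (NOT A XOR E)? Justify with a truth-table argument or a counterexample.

No. Counterexample: with A=0, E=1, Expression 1 = 1 but Expression 2 = 0.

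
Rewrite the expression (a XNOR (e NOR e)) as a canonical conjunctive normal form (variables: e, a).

(e OR a) AND (NOT e OR NOT a)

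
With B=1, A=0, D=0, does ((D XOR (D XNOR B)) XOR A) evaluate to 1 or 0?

Substituting: ((0 XOR (0 XNOR 1)) XOR 0)
= 0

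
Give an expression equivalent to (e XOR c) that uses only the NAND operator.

((e NAND (e NAND c)) NAND (c NAND (e NAND c)))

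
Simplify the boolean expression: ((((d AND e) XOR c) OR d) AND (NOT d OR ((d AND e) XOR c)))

By distribution ((E OR v) AND (E OR NOT v) = E):
= ((d AND e) XOR c)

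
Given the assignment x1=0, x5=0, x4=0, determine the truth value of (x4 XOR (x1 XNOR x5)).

Substituting: (0 XOR (0 XNOR 0))
= 1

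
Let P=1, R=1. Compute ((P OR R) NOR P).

Substituting: ((1 OR 1) NOR 1)
= 0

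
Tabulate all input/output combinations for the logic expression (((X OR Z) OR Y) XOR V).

V | Z | X | Y | Output
----------------------
0 | 0 | 0 | 0 | 0
0 | 0 | 0 | 1 | 1
0 | 0 | 1 | 0 | 1
0 | 0 | 1 | 1 | 1
0 | 1 | 0 | 0 | 1
0 | 1 | 0 | 1 | 1
0 | 1 | 1 | 0 | 1
0 | 1 | 1 | 1 | 1
1 | 0 | 0 | 0 | 1
1 | 0 | 0 | 1 | 0
1 | 0 | 1 | 0 | 0
1 | 0 | 1 | 1 | 0
1 | 1 | 0 | 0 | 0
1 | 1 | 0 | 1 | 0
1 | 1 | 1 | 0 | 0
1 | 1 | 1 | 1 | 0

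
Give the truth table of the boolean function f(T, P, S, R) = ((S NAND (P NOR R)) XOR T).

T | P | S | R | Output
----------------------
0 | 0 | 0 | 0 | 1
0 | 0 | 0 | 1 | 1
0 | 0 | 1 | 0 | 0
0 | 0 | 1 | 1 | 1
0 | 1 | 0 | 0 | 1
0 | 1 | 0 | 1 | 1
0 | 1 | 1 | 0 | 1
0 | 1 | 1 | 1 | 1
1 | 0 | 0 | 0 | 0
1 | 0 | 0 | 1 | 0
1 | 0 | 1 | 0 | 1
1 | 0 | 1 | 1 | 0
1 | 1 | 0 | 0 | 0
1 | 1 | 0 | 1 | 0
1 | 1 | 1 | 0 | 0
1 | 1 | 1 | 1 | 0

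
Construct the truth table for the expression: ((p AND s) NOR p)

p | s | Output
--------------
0 | 0 | 1
0 | 1 | 1
1 | 0 | 0
1 | 1 | 0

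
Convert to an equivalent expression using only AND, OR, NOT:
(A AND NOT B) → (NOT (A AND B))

NOT (A AND NOT B) OR (NOT (A AND B))
(Implication elimination: A → B = NOT A OR B)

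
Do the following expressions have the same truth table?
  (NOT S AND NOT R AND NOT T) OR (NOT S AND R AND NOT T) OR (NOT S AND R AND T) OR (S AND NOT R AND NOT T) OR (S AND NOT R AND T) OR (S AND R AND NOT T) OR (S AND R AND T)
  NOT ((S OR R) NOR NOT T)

Yes, they are equivalent — the two output columns agree on all 8 assignments:
S | R | T | Expression 1 | Expression 2
---------------------------------------
0 | 0 | 0 | 1 | 1
0 | 0 | 1 | 0 | 0
0 | 1 | 0 | 1 | 1
0 | 1 | 1 | 1 | 1
1 | 0 | 0 | 1 | 1
1 | 0 | 1 | 1 | 1
1 | 1 | 0 | 1 | 1
1 | 1 | 1 | 1 | 1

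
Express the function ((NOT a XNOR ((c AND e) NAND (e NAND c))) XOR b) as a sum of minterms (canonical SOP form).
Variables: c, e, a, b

Σm(0, 3, 4, 7, 8, 11, 12, 15) = (NOT c AND NOT e AND NOT a AND NOT b) OR (NOT c AND NOT e AND a AND b) OR (NOT c AND e AND NOT a AND NOT b) OR (NOT c AND e AND a AND b) OR (c AND NOT e AND NOT a AND NOT b) OR (c AND NOT e AND a AND b) OR (c AND e AND NOT a AND NOT b) OR (c AND e AND a AND b)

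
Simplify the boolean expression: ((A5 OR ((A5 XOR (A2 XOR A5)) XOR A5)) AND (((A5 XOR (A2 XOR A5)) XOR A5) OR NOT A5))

By distribution ((E OR v) AND (E OR NOT v) = E) then XOR self-cancellation ((E XOR v) XOR v = E):
= (A2 XOR A5)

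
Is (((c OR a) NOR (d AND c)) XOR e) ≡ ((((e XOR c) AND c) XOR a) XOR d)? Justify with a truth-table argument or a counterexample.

No. Counterexample: with e=0, c=0, a=0, d=0, Expression 1 = 1 but Expression 2 = 0.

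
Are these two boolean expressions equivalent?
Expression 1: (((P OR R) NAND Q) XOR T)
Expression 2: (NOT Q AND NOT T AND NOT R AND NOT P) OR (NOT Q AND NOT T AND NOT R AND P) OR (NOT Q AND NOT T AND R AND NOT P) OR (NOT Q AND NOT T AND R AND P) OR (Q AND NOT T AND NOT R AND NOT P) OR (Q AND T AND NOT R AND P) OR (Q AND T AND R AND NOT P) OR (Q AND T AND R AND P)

Yes, they are equivalent — the two output columns agree on all 16 assignments:
Q | T | R | P | Expression 1 | Expression 2
-------------------------------------------
0 | 0 | 0 | 0 | 1 | 1
0 | 0 | 0 | 1 | 1 | 1
0 | 0 | 1 | 0 | 1 | 1
0 | 0 | 1 | 1 | 1 | 1
0 | 1 | 0 | 0 | 0 | 0
0 | 1 | 0 | 1 | 0 | 0
0 | 1 | 1 | 0 | 0 | 0
0 | 1 | 1 | 1 | 0 | 0
1 | 0 | 0 | 0 | 1 | 1
1 | 0 | 0 | 1 | 0 | 0
1 | 0 | 1 | 0 | 0 | 0
1 | 0 | 1 | 1 | 0 | 0
1 | 1 | 0 | 0 | 0 | 0
1 | 1 | 0 | 1 | 1 | 1
1 | 1 | 1 | 0 | 1 | 1
1 | 1 | 1 | 1 | 1 | 1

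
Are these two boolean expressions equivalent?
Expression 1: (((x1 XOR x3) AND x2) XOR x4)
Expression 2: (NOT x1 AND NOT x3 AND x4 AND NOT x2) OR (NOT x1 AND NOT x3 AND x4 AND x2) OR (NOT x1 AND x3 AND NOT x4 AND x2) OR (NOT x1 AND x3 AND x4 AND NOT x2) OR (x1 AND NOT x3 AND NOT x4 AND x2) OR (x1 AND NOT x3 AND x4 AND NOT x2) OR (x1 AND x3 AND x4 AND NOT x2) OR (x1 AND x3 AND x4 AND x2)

Yes, they are equivalent — the two output columns agree on all 16 assignments:
x1 | x3 | x4 | x2 | Expression 1 | Expression 2
-----------------------------------------------
0 | 0 | 0 | 0 | 0 | 0
0 | 0 | 0 | 1 | 0 | 0
0 | 0 | 1 | 0 | 1 | 1
0 | 0 | 1 | 1 | 1 | 1
0 | 1 | 0 | 0 | 0 | 0
0 | 1 | 0 | 1 | 1 | 1
0 | 1 | 1 | 0 | 1 | 1
0 | 1 | 1 | 1 | 0 | 0
1 | 0 | 0 | 0 | 0 | 0
1 | 0 | 0 | 1 | 1 | 1
1 | 0 | 1 | 0 | 1 | 1
1 | 0 | 1 | 1 | 0 | 0
1 | 1 | 0 | 0 | 0 | 0
1 | 1 | 0 | 1 | 0 | 0
1 | 1 | 1 | 0 | 1 | 1
1 | 1 | 1 | 1 | 1 | 1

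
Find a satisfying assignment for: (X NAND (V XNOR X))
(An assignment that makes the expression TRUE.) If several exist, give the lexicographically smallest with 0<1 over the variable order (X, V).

X=0, V=0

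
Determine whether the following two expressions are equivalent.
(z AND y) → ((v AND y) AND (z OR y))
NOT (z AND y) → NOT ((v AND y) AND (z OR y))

No, Inverse is not equivalent to original (counterexample: v=0, y=1, z=1)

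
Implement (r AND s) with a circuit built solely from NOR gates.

((r NOR r) NOR (s NOR s))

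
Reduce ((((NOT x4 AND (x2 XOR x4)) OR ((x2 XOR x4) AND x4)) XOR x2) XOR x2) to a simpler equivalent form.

By XOR self-cancellation ((E XOR v) XOR v = E) then distribution ((E AND v) OR (E AND NOT v) = E):
= (x2 XOR x4)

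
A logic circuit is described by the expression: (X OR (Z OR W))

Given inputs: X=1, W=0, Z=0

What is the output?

Substituting: (1 OR (0 OR 0))
= 1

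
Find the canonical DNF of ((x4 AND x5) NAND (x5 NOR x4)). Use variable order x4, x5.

(NOT x4 AND NOT x5) OR (NOT x4 AND x5) OR (x4 AND NOT x5) OR (x4 AND x5)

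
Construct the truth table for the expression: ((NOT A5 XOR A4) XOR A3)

A4 | A5 | A3 | Output
---------------------
0 | 0 | 0 | 1
0 | 0 | 1 | 0
0 | 1 | 0 | 0
0 | 1 | 1 | 1
1 | 0 | 0 | 0
1 | 0 | 1 | 1
1 | 1 | 0 | 1
1 | 1 | 1 | 0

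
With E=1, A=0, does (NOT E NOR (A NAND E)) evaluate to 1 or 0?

Substituting: (NOT 1 NOR (0 NAND 1))
= 0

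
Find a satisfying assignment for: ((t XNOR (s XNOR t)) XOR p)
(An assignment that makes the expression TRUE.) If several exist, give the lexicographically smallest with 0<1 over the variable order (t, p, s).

t=0, p=0, s=1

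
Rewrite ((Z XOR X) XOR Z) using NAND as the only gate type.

((((Z NAND (Z NAND X)) NAND (X NAND (Z NAND X))) NAND (((Z NAND (Z NAND X)) NAND (X NAND (Z NAND X))) NAND Z)) NAND (Z NAND (((Z NAND (Z NAND X)) NAND (X NAND (Z NAND X))) NAND Z)))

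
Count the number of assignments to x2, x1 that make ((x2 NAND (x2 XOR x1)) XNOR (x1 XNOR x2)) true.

Satisfying assignments: (0,0), (1,0), (1,1)
Count: 3 out of 4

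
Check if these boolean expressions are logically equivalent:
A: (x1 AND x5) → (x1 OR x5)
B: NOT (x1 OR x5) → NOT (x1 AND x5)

Yes, Contrapositive is always equivalent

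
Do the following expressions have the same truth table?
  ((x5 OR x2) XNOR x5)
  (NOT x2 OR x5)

Yes, they are equivalent — the two output columns agree on all 4 assignments:
x2 | x5 | Expression 1 | Expression 2
-------------------------------------
0 | 0 | 1 | 1
0 | 1 | 1 | 1
1 | 0 | 0 | 0
1 | 1 | 1 | 1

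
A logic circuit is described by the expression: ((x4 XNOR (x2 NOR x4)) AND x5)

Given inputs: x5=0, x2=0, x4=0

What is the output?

Substituting: ((0 XNOR (0 NOR 0)) AND 0)
= 0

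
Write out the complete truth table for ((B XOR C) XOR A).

C | A | B | Output
------------------
0 | 0 | 0 | 0
0 | 0 | 1 | 1
0 | 1 | 0 | 1
0 | 1 | 1 | 0
1 | 0 | 0 | 1
1 | 0 | 1 | 0
1 | 1 | 0 | 0
1 | 1 | 1 | 1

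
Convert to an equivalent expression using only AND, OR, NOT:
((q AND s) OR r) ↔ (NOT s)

(((q AND s) OR r) AND (NOT s)) OR (NOT ((q AND s) OR r) AND s)
(Biconditional = both true or both false)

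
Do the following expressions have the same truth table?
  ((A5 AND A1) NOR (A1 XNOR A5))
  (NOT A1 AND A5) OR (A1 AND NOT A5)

Yes, they are equivalent — the two output columns agree on all 4 assignments:
A1 | A5 | Expression 1 | Expression 2
-------------------------------------
0 | 0 | 0 | 0
0 | 1 | 1 | 1
1 | 0 | 1 | 1
1 | 1 | 0 | 0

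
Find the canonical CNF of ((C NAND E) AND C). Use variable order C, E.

(C OR E) AND (C OR NOT E) AND (NOT C OR NOT E)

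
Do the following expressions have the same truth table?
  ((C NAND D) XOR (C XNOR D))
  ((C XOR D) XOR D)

No. Counterexample: with C=0, D=1, Expression 1 = 1 but Expression 2 = 0.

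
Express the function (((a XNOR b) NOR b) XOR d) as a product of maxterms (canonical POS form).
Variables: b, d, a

ΠM(0, 3, 4, 5) = (b OR d OR a) AND (b OR NOT d OR NOT a) AND (NOT b OR d OR a) AND (NOT b OR d OR NOT a)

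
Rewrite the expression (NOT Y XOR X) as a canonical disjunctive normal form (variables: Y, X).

(NOT Y AND NOT X) OR (Y AND X)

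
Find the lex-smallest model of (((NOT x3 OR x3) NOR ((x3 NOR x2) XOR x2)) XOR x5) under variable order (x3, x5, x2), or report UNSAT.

x3=0, x5=1, x2=0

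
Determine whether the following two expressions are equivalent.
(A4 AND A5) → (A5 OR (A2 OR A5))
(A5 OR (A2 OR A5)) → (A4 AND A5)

No, Converse is not equivalent to original (counterexample: A2=0, A5=1, A4=0)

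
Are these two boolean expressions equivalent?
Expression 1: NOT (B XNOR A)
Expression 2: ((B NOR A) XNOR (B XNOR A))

No. Counterexample: with A=0, B=0, Expression 1 = 0 but Expression 2 = 1.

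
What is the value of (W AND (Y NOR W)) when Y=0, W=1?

Substituting: (1 AND (0 NOR 1))
= 0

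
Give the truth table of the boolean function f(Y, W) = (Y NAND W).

Y | W | Output
--------------
0 | 0 | 1
0 | 1 | 1
1 | 0 | 1
1 | 1 | 0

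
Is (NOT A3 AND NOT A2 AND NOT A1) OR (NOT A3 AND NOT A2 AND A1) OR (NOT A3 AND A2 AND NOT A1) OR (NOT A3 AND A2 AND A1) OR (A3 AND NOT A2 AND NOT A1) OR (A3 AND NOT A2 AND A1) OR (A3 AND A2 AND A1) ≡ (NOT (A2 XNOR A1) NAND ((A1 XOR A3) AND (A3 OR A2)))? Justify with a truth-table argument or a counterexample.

Yes, they are equivalent — the two output columns agree on all 8 assignments:
A3 | A2 | A1 | Expression 1 | Expression 2
------------------------------------------
0 | 0 | 0 | 1 | 1
0 | 0 | 1 | 1 | 1
0 | 1 | 0 | 1 | 1
0 | 1 | 1 | 1 | 1
1 | 0 | 0 | 1 | 1
1 | 0 | 1 | 1 | 1
1 | 1 | 0 | 0 | 0
1 | 1 | 1 | 1 | 1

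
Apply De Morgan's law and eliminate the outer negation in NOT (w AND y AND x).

NOT w OR NOT y OR NOT x
De Morgan's: NOT(AND of terms) = OR of negations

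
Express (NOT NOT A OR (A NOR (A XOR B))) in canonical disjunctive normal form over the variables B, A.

(NOT B AND NOT A) OR (NOT B AND A) OR (B AND A)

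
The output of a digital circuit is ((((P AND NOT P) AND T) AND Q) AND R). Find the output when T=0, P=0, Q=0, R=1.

Substituting: ((((0 AND NOT 0) AND 0) AND 0) AND 1)
= 0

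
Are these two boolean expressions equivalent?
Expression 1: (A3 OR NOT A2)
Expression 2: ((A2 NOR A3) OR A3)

Yes, they are equivalent — the two output columns agree on all 4 assignments:
A3 | A2 | Expression 1 | Expression 2
-------------------------------------
0 | 0 | 1 | 1
0 | 1 | 0 | 0
1 | 0 | 1 | 1
1 | 1 | 1 | 1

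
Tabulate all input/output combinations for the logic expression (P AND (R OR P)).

P | R | Output
--------------
0 | 0 | 0
0 | 1 | 0
1 | 0 | 1
1 | 1 | 1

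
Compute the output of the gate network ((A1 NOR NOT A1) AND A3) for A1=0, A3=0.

Substituting: ((0 NOR NOT 0) AND 0)
= 0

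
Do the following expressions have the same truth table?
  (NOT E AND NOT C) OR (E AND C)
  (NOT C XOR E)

Yes, they are equivalent — the two output columns agree on all 4 assignments:
E | C | Expression 1 | Expression 2
-----------------------------------
0 | 0 | 1 | 1
0 | 1 | 0 | 0
1 | 0 | 0 | 0
1 | 1 | 1 | 1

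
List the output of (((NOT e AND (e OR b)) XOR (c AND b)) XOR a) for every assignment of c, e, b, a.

c | e | b | a | Output
----------------------
0 | 0 | 0 | 0 | 0
0 | 0 | 0 | 1 | 1
0 | 0 | 1 | 0 | 1
0 | 0 | 1 | 1 | 0
0 | 1 | 0 | 0 | 0
0 | 1 | 0 | 1 | 1
0 | 1 | 1 | 0 | 0
0 | 1 | 1 | 1 | 1
1 | 0 | 0 | 0 | 0
1 | 0 | 0 | 1 | 1
1 | 0 | 1 | 0 | 0
1 | 0 | 1 | 1 | 1
1 | 1 | 0 | 0 | 0
1 | 1 | 0 | 1 | 1
1 | 1 | 1 | 0 | 1
1 | 1 | 1 | 1 | 0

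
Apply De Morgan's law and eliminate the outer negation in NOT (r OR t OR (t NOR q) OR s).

NOT r AND NOT t AND NOT (t NOR q) AND NOT s
De Morgan's: NOT(OR of terms) = AND of negations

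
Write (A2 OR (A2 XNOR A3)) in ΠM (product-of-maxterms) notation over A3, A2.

ΠM(2) = (NOT A3 OR A2)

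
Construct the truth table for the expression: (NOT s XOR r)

s | r | Output
--------------
0 | 0 | 1
0 | 1 | 0
1 | 0 | 0
1 | 1 | 1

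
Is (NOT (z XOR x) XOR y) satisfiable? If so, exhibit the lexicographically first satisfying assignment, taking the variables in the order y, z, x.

y=0, z=0, x=0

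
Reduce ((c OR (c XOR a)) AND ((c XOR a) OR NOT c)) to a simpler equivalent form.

By distribution ((E OR v) AND (E OR NOT v) = E):
= (c XOR a)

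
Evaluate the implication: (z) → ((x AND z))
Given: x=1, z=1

Antecedent (z) = 1; consequent ((x AND z)) = 1.
1 → 1 = 1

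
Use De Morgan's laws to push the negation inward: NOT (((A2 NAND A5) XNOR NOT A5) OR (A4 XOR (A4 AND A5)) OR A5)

NOT ((A2 NAND A5) XNOR NOT A5) AND NOT (A4 XOR (A4 AND A5)) AND NOT A5
De Morgan's: NOT(OR of terms) = AND of negations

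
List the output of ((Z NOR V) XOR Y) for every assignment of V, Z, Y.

V | Z | Y | Output
------------------
0 | 0 | 0 | 1
0 | 0 | 1 | 0
0 | 1 | 0 | 0
0 | 1 | 1 | 1
1 | 0 | 0 | 0
1 | 0 | 1 | 1
1 | 1 | 0 | 0
1 | 1 | 1 | 1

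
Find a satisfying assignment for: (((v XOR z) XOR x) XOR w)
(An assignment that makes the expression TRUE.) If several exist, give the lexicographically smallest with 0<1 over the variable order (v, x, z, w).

v=0, x=0, z=0, w=1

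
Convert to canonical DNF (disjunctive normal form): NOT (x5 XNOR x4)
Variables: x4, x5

(NOT x4 AND x5) OR (x4 AND NOT x5)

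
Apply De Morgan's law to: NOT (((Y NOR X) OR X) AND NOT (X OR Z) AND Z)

NOT ((Y NOR X) OR X) OR (X OR Z) OR NOT Z
De Morgan's: NOT(AND of terms) = OR of negations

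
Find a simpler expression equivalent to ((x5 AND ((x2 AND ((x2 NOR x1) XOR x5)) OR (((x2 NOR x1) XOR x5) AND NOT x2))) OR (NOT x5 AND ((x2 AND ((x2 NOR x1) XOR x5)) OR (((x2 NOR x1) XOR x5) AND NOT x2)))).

By distribution ((E AND v) OR (E AND NOT v) = E) then distribution ((E AND v) OR (E AND NOT v) = E):
= ((x2 NOR x1) XOR x5)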